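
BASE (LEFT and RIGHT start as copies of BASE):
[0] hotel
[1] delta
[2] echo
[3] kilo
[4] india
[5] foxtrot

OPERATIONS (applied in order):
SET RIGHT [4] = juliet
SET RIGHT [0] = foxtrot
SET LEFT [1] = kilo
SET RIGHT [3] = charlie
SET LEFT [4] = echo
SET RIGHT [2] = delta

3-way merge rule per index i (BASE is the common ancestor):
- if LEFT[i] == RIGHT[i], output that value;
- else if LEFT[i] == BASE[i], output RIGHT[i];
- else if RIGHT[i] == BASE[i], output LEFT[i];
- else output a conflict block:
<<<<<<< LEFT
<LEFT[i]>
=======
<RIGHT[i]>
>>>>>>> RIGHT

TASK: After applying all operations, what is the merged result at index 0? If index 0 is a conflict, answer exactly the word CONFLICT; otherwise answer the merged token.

Answer: foxtrot

Derivation:
Final LEFT:  [hotel, kilo, echo, kilo, echo, foxtrot]
Final RIGHT: [foxtrot, delta, delta, charlie, juliet, foxtrot]
i=0: L=hotel=BASE, R=foxtrot -> take RIGHT -> foxtrot
i=1: L=kilo, R=delta=BASE -> take LEFT -> kilo
i=2: L=echo=BASE, R=delta -> take RIGHT -> delta
i=3: L=kilo=BASE, R=charlie -> take RIGHT -> charlie
i=4: BASE=india L=echo R=juliet all differ -> CONFLICT
i=5: L=foxtrot R=foxtrot -> agree -> foxtrot
Index 0 -> foxtrot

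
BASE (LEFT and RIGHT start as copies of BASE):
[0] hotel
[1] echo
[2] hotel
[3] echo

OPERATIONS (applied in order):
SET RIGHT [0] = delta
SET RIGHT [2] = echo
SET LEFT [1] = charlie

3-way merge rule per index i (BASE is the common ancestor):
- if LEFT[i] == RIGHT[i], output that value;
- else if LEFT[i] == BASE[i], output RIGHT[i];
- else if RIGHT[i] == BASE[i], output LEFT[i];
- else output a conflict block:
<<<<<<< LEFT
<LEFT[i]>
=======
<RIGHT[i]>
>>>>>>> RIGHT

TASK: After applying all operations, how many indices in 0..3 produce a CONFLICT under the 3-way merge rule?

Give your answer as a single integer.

Final LEFT:  [hotel, charlie, hotel, echo]
Final RIGHT: [delta, echo, echo, echo]
i=0: L=hotel=BASE, R=delta -> take RIGHT -> delta
i=1: L=charlie, R=echo=BASE -> take LEFT -> charlie
i=2: L=hotel=BASE, R=echo -> take RIGHT -> echo
i=3: L=echo R=echo -> agree -> echo
Conflict count: 0

Answer: 0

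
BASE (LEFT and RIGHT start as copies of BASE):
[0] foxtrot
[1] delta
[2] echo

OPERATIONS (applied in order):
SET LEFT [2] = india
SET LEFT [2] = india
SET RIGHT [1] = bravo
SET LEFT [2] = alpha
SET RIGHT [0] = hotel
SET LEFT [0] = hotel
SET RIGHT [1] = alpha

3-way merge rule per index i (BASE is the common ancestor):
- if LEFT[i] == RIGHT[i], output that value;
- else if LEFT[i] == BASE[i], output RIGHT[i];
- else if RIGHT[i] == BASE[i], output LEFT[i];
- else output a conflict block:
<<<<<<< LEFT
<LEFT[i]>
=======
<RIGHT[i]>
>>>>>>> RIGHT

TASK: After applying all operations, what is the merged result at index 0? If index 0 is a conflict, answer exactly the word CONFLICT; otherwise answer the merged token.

Final LEFT:  [hotel, delta, alpha]
Final RIGHT: [hotel, alpha, echo]
i=0: L=hotel R=hotel -> agree -> hotel
i=1: L=delta=BASE, R=alpha -> take RIGHT -> alpha
i=2: L=alpha, R=echo=BASE -> take LEFT -> alpha
Index 0 -> hotel

Answer: hotel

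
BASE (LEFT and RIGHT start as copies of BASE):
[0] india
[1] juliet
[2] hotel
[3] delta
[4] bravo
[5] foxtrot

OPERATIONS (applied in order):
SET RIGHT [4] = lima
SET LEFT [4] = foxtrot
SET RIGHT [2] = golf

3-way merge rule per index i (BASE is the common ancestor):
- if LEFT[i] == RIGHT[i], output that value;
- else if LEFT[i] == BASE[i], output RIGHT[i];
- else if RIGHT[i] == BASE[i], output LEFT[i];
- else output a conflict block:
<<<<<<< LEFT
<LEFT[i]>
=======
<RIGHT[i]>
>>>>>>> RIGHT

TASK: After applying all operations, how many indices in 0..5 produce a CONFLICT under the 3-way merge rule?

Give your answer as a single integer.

Answer: 1

Derivation:
Final LEFT:  [india, juliet, hotel, delta, foxtrot, foxtrot]
Final RIGHT: [india, juliet, golf, delta, lima, foxtrot]
i=0: L=india R=india -> agree -> india
i=1: L=juliet R=juliet -> agree -> juliet
i=2: L=hotel=BASE, R=golf -> take RIGHT -> golf
i=3: L=delta R=delta -> agree -> delta
i=4: BASE=bravo L=foxtrot R=lima all differ -> CONFLICT
i=5: L=foxtrot R=foxtrot -> agree -> foxtrot
Conflict count: 1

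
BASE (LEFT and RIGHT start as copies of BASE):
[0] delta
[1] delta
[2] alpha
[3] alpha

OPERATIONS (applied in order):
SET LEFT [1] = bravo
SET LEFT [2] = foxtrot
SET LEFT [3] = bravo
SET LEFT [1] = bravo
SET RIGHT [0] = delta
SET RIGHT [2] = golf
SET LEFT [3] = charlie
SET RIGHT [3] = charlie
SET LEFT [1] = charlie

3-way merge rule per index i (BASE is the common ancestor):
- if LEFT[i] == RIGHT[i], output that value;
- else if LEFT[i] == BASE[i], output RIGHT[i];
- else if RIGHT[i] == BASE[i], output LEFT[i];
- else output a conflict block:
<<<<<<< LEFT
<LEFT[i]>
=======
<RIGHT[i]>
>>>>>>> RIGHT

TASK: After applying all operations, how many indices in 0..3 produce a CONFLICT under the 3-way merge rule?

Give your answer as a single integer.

Answer: 1

Derivation:
Final LEFT:  [delta, charlie, foxtrot, charlie]
Final RIGHT: [delta, delta, golf, charlie]
i=0: L=delta R=delta -> agree -> delta
i=1: L=charlie, R=delta=BASE -> take LEFT -> charlie
i=2: BASE=alpha L=foxtrot R=golf all differ -> CONFLICT
i=3: L=charlie R=charlie -> agree -> charlie
Conflict count: 1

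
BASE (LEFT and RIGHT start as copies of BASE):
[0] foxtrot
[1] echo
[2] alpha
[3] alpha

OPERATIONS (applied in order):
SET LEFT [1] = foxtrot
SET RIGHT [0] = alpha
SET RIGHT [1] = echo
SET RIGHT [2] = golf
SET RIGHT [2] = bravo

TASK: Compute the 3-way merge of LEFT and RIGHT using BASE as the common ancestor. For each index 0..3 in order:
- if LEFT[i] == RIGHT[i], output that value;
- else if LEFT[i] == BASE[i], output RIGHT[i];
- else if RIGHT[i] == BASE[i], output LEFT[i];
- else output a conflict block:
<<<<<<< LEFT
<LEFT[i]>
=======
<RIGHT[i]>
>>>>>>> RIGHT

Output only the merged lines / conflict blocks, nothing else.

Final LEFT:  [foxtrot, foxtrot, alpha, alpha]
Final RIGHT: [alpha, echo, bravo, alpha]
i=0: L=foxtrot=BASE, R=alpha -> take RIGHT -> alpha
i=1: L=foxtrot, R=echo=BASE -> take LEFT -> foxtrot
i=2: L=alpha=BASE, R=bravo -> take RIGHT -> bravo
i=3: L=alpha R=alpha -> agree -> alpha

Answer: alpha
foxtrot
bravo
alpha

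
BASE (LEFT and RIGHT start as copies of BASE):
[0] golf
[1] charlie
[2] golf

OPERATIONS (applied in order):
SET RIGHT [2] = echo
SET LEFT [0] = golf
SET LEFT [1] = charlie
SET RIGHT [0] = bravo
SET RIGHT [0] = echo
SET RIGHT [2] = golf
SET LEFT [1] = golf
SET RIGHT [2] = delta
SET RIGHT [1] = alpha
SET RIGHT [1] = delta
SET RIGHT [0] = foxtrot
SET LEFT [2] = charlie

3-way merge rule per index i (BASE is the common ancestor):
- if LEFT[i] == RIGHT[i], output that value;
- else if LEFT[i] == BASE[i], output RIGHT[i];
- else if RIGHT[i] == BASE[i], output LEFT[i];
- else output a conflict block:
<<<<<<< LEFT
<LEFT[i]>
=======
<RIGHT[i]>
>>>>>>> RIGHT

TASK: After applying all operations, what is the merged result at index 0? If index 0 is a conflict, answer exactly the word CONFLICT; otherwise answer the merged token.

Final LEFT:  [golf, golf, charlie]
Final RIGHT: [foxtrot, delta, delta]
i=0: L=golf=BASE, R=foxtrot -> take RIGHT -> foxtrot
i=1: BASE=charlie L=golf R=delta all differ -> CONFLICT
i=2: BASE=golf L=charlie R=delta all differ -> CONFLICT
Index 0 -> foxtrot

Answer: foxtrot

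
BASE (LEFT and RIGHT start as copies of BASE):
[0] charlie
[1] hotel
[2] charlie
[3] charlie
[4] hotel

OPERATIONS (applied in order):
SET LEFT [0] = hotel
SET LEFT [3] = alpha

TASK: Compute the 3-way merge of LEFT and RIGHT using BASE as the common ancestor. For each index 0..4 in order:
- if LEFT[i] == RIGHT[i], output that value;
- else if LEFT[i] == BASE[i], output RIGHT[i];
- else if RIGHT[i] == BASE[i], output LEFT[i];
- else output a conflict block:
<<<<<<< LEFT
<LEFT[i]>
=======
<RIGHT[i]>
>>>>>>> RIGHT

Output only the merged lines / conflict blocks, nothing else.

Final LEFT:  [hotel, hotel, charlie, alpha, hotel]
Final RIGHT: [charlie, hotel, charlie, charlie, hotel]
i=0: L=hotel, R=charlie=BASE -> take LEFT -> hotel
i=1: L=hotel R=hotel -> agree -> hotel
i=2: L=charlie R=charlie -> agree -> charlie
i=3: L=alpha, R=charlie=BASE -> take LEFT -> alpha
i=4: L=hotel R=hotel -> agree -> hotel

Answer: hotel
hotel
charlie
alpha
hotel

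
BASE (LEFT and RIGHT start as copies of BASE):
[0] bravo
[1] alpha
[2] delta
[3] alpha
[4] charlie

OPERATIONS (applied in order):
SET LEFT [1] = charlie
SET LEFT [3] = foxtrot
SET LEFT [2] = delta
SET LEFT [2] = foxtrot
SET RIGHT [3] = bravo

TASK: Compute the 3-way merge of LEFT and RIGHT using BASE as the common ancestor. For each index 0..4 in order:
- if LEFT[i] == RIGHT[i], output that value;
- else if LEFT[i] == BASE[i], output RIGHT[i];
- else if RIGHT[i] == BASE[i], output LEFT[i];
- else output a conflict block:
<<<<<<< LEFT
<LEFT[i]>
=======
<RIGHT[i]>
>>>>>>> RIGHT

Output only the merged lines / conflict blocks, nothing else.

Answer: bravo
charlie
foxtrot
<<<<<<< LEFT
foxtrot
=======
bravo
>>>>>>> RIGHT
charlie

Derivation:
Final LEFT:  [bravo, charlie, foxtrot, foxtrot, charlie]
Final RIGHT: [bravo, alpha, delta, bravo, charlie]
i=0: L=bravo R=bravo -> agree -> bravo
i=1: L=charlie, R=alpha=BASE -> take LEFT -> charlie
i=2: L=foxtrot, R=delta=BASE -> take LEFT -> foxtrot
i=3: BASE=alpha L=foxtrot R=bravo all differ -> CONFLICT
i=4: L=charlie R=charlie -> agree -> charlie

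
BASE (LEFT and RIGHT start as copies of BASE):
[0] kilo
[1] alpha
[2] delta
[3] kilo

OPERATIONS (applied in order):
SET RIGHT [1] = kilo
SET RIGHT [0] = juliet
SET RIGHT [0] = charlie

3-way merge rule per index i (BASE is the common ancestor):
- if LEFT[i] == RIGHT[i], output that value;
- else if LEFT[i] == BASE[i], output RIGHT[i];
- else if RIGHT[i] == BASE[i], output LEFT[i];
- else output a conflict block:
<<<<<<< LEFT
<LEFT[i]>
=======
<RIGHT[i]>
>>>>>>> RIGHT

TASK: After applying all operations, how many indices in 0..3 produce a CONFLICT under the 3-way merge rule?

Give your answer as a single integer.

Answer: 0

Derivation:
Final LEFT:  [kilo, alpha, delta, kilo]
Final RIGHT: [charlie, kilo, delta, kilo]
i=0: L=kilo=BASE, R=charlie -> take RIGHT -> charlie
i=1: L=alpha=BASE, R=kilo -> take RIGHT -> kilo
i=2: L=delta R=delta -> agree -> delta
i=3: L=kilo R=kilo -> agree -> kilo
Conflict count: 0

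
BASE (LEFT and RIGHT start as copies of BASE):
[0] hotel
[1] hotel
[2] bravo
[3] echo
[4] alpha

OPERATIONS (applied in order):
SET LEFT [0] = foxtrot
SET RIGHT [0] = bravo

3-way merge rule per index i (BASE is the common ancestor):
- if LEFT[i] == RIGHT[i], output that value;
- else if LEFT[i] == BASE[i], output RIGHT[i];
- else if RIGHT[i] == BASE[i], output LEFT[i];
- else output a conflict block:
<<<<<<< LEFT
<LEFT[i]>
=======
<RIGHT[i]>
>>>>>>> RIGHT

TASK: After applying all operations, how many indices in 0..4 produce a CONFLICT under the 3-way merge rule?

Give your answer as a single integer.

Final LEFT:  [foxtrot, hotel, bravo, echo, alpha]
Final RIGHT: [bravo, hotel, bravo, echo, alpha]
i=0: BASE=hotel L=foxtrot R=bravo all differ -> CONFLICT
i=1: L=hotel R=hotel -> agree -> hotel
i=2: L=bravo R=bravo -> agree -> bravo
i=3: L=echo R=echo -> agree -> echo
i=4: L=alpha R=alpha -> agree -> alpha
Conflict count: 1

Answer: 1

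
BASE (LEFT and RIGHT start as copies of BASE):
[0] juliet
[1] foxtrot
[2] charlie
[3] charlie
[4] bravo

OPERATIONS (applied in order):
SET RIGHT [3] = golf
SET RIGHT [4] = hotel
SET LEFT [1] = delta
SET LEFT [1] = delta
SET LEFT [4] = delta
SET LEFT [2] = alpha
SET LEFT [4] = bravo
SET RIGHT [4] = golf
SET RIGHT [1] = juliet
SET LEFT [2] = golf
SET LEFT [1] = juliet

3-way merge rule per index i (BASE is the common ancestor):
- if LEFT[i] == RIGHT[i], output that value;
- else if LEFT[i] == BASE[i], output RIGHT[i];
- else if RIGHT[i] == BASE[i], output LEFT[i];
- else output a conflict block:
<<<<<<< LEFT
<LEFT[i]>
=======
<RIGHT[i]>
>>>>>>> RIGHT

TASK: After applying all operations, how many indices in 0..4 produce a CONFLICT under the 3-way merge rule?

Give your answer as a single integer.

Final LEFT:  [juliet, juliet, golf, charlie, bravo]
Final RIGHT: [juliet, juliet, charlie, golf, golf]
i=0: L=juliet R=juliet -> agree -> juliet
i=1: L=juliet R=juliet -> agree -> juliet
i=2: L=golf, R=charlie=BASE -> take LEFT -> golf
i=3: L=charlie=BASE, R=golf -> take RIGHT -> golf
i=4: L=bravo=BASE, R=golf -> take RIGHT -> golf
Conflict count: 0

Answer: 0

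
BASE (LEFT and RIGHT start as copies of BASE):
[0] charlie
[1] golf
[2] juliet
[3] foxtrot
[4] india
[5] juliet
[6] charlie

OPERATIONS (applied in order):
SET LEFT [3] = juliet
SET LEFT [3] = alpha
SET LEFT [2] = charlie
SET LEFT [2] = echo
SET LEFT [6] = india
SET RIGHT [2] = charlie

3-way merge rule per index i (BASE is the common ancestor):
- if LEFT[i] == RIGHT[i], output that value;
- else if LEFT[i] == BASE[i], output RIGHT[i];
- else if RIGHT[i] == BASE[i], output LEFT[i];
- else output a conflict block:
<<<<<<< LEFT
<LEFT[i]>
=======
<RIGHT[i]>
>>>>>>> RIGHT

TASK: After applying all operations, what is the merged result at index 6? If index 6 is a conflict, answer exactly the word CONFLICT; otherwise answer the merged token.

Answer: india

Derivation:
Final LEFT:  [charlie, golf, echo, alpha, india, juliet, india]
Final RIGHT: [charlie, golf, charlie, foxtrot, india, juliet, charlie]
i=0: L=charlie R=charlie -> agree -> charlie
i=1: L=golf R=golf -> agree -> golf
i=2: BASE=juliet L=echo R=charlie all differ -> CONFLICT
i=3: L=alpha, R=foxtrot=BASE -> take LEFT -> alpha
i=4: L=india R=india -> agree -> india
i=5: L=juliet R=juliet -> agree -> juliet
i=6: L=india, R=charlie=BASE -> take LEFT -> india
Index 6 -> india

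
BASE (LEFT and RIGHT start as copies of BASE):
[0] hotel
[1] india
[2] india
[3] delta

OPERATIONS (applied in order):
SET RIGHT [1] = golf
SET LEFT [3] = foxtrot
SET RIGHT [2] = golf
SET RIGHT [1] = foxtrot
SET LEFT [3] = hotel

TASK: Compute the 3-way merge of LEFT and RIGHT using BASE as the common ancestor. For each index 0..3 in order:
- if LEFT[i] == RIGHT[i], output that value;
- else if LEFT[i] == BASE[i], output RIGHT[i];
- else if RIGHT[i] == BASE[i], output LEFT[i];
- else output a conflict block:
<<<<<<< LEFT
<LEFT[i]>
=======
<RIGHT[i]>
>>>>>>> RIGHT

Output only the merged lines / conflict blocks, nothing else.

Final LEFT:  [hotel, india, india, hotel]
Final RIGHT: [hotel, foxtrot, golf, delta]
i=0: L=hotel R=hotel -> agree -> hotel
i=1: L=india=BASE, R=foxtrot -> take RIGHT -> foxtrot
i=2: L=india=BASE, R=golf -> take RIGHT -> golf
i=3: L=hotel, R=delta=BASE -> take LEFT -> hotel

Answer: hotel
foxtrot
golf
hotel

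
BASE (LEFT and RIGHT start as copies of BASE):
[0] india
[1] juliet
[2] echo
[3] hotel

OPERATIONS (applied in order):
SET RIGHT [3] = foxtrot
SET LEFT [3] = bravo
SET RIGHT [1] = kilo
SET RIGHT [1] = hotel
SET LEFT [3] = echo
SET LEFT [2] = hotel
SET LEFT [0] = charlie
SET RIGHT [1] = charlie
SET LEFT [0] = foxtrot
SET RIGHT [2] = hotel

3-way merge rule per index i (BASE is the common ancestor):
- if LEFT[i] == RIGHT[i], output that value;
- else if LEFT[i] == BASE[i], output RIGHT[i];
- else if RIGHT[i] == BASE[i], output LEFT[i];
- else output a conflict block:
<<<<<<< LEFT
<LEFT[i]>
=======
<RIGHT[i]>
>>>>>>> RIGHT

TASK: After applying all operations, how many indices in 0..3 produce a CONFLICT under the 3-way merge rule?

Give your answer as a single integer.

Final LEFT:  [foxtrot, juliet, hotel, echo]
Final RIGHT: [india, charlie, hotel, foxtrot]
i=0: L=foxtrot, R=india=BASE -> take LEFT -> foxtrot
i=1: L=juliet=BASE, R=charlie -> take RIGHT -> charlie
i=2: L=hotel R=hotel -> agree -> hotel
i=3: BASE=hotel L=echo R=foxtrot all differ -> CONFLICT
Conflict count: 1

Answer: 1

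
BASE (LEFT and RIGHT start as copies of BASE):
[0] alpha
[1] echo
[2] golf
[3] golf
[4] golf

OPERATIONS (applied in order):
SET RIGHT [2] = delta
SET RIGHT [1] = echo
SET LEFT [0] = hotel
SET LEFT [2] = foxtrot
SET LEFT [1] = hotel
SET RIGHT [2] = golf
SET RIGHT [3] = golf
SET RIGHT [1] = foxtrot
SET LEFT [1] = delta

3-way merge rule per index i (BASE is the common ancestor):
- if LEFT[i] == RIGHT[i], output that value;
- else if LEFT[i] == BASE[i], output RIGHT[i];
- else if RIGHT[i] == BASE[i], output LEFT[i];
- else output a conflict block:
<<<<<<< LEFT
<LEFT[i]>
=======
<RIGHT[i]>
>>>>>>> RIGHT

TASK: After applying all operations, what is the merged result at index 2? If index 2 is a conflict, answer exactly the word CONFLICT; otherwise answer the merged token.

Answer: foxtrot

Derivation:
Final LEFT:  [hotel, delta, foxtrot, golf, golf]
Final RIGHT: [alpha, foxtrot, golf, golf, golf]
i=0: L=hotel, R=alpha=BASE -> take LEFT -> hotel
i=1: BASE=echo L=delta R=foxtrot all differ -> CONFLICT
i=2: L=foxtrot, R=golf=BASE -> take LEFT -> foxtrot
i=3: L=golf R=golf -> agree -> golf
i=4: L=golf R=golf -> agree -> golf
Index 2 -> foxtrot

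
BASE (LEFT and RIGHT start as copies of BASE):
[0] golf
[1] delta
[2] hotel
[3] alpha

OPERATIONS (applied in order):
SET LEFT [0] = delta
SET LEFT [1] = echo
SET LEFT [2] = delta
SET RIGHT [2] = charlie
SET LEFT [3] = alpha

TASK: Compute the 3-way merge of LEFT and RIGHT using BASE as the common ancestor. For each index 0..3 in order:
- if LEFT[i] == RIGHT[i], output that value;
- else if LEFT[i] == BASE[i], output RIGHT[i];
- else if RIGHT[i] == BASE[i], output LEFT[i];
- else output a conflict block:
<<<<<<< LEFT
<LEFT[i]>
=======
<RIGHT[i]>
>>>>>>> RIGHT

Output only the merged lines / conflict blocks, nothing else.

Final LEFT:  [delta, echo, delta, alpha]
Final RIGHT: [golf, delta, charlie, alpha]
i=0: L=delta, R=golf=BASE -> take LEFT -> delta
i=1: L=echo, R=delta=BASE -> take LEFT -> echo
i=2: BASE=hotel L=delta R=charlie all differ -> CONFLICT
i=3: L=alpha R=alpha -> agree -> alpha

Answer: delta
echo
<<<<<<< LEFT
delta
=======
charlie
>>>>>>> RIGHT
alpha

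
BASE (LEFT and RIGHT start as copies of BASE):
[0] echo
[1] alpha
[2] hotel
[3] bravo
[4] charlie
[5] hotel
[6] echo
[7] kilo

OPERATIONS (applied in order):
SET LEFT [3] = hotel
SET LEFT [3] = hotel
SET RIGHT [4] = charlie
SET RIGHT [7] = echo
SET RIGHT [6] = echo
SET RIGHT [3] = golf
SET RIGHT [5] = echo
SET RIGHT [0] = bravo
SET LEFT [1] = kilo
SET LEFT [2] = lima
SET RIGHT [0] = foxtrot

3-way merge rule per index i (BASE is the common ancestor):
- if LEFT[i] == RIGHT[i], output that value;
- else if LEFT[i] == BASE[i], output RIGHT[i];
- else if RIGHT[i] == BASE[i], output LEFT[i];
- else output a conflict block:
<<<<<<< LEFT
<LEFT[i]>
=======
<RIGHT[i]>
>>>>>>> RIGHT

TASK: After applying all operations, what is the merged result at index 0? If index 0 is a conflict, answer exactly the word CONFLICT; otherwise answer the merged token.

Answer: foxtrot

Derivation:
Final LEFT:  [echo, kilo, lima, hotel, charlie, hotel, echo, kilo]
Final RIGHT: [foxtrot, alpha, hotel, golf, charlie, echo, echo, echo]
i=0: L=echo=BASE, R=foxtrot -> take RIGHT -> foxtrot
i=1: L=kilo, R=alpha=BASE -> take LEFT -> kilo
i=2: L=lima, R=hotel=BASE -> take LEFT -> lima
i=3: BASE=bravo L=hotel R=golf all differ -> CONFLICT
i=4: L=charlie R=charlie -> agree -> charlie
i=5: L=hotel=BASE, R=echo -> take RIGHT -> echo
i=6: L=echo R=echo -> agree -> echo
i=7: L=kilo=BASE, R=echo -> take RIGHT -> echo
Index 0 -> foxtrot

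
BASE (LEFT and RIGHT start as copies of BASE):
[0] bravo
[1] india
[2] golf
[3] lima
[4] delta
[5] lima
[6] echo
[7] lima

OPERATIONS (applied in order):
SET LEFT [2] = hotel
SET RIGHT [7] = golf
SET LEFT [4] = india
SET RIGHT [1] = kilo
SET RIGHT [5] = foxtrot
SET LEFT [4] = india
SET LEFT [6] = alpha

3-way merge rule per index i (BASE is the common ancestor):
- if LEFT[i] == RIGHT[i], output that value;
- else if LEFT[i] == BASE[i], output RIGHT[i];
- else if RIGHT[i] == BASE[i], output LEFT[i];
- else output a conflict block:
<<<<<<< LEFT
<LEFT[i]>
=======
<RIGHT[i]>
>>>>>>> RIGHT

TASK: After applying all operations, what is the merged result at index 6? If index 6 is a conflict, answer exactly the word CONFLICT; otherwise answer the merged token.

Final LEFT:  [bravo, india, hotel, lima, india, lima, alpha, lima]
Final RIGHT: [bravo, kilo, golf, lima, delta, foxtrot, echo, golf]
i=0: L=bravo R=bravo -> agree -> bravo
i=1: L=india=BASE, R=kilo -> take RIGHT -> kilo
i=2: L=hotel, R=golf=BASE -> take LEFT -> hotel
i=3: L=lima R=lima -> agree -> lima
i=4: L=india, R=delta=BASE -> take LEFT -> india
i=5: L=lima=BASE, R=foxtrot -> take RIGHT -> foxtrot
i=6: L=alpha, R=echo=BASE -> take LEFT -> alpha
i=7: L=lima=BASE, R=golf -> take RIGHT -> golf
Index 6 -> alpha

Answer: alpha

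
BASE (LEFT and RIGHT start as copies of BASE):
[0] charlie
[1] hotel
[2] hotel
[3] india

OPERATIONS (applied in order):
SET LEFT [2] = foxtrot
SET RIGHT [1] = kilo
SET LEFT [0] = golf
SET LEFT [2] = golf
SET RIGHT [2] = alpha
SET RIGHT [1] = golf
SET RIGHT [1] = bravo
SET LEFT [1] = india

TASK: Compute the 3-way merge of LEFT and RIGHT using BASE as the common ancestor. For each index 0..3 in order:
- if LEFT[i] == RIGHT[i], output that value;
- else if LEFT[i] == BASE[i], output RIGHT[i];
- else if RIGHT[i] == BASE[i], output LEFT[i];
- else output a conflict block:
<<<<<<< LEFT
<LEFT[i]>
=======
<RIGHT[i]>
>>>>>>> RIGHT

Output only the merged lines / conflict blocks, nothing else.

Answer: golf
<<<<<<< LEFT
india
=======
bravo
>>>>>>> RIGHT
<<<<<<< LEFT
golf
=======
alpha
>>>>>>> RIGHT
india

Derivation:
Final LEFT:  [golf, india, golf, india]
Final RIGHT: [charlie, bravo, alpha, india]
i=0: L=golf, R=charlie=BASE -> take LEFT -> golf
i=1: BASE=hotel L=india R=bravo all differ -> CONFLICT
i=2: BASE=hotel L=golf R=alpha all differ -> CONFLICT
i=3: L=india R=india -> agree -> india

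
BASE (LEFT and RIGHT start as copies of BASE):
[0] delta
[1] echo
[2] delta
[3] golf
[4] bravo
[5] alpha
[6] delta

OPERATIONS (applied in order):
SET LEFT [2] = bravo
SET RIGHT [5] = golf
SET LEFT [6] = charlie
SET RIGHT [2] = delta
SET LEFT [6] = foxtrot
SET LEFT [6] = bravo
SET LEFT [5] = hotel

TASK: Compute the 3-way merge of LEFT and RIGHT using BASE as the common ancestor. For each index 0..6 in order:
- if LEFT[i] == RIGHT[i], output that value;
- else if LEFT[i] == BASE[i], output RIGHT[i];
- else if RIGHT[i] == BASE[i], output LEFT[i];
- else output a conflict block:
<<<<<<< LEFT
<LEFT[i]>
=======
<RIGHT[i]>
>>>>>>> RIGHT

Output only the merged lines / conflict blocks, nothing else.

Final LEFT:  [delta, echo, bravo, golf, bravo, hotel, bravo]
Final RIGHT: [delta, echo, delta, golf, bravo, golf, delta]
i=0: L=delta R=delta -> agree -> delta
i=1: L=echo R=echo -> agree -> echo
i=2: L=bravo, R=delta=BASE -> take LEFT -> bravo
i=3: L=golf R=golf -> agree -> golf
i=4: L=bravo R=bravo -> agree -> bravo
i=5: BASE=alpha L=hotel R=golf all differ -> CONFLICT
i=6: L=bravo, R=delta=BASE -> take LEFT -> bravo

Answer: delta
echo
bravo
golf
bravo
<<<<<<< LEFT
hotel
=======
golf
>>>>>>> RIGHT
bravo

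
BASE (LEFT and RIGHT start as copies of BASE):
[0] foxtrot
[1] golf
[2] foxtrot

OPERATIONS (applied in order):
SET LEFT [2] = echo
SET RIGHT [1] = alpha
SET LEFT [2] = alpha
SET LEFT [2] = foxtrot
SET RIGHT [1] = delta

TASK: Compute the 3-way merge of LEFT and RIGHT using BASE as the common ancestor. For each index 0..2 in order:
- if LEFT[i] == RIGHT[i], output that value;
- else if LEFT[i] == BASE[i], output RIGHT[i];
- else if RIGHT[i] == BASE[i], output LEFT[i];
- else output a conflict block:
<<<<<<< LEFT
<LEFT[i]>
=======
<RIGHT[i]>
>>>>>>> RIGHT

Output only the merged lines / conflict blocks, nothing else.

Answer: foxtrot
delta
foxtrot

Derivation:
Final LEFT:  [foxtrot, golf, foxtrot]
Final RIGHT: [foxtrot, delta, foxtrot]
i=0: L=foxtrot R=foxtrot -> agree -> foxtrot
i=1: L=golf=BASE, R=delta -> take RIGHT -> delta
i=2: L=foxtrot R=foxtrot -> agree -> foxtrot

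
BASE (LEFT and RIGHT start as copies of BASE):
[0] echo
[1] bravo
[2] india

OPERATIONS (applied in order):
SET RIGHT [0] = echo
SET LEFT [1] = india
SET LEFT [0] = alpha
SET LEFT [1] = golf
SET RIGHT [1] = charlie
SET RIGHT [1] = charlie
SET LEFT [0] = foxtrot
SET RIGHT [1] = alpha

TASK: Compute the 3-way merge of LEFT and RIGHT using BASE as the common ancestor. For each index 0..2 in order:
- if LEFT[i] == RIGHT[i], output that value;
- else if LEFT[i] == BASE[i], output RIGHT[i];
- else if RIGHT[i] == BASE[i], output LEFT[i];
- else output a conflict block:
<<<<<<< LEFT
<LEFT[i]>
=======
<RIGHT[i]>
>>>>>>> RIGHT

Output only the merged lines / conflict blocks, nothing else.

Final LEFT:  [foxtrot, golf, india]
Final RIGHT: [echo, alpha, india]
i=0: L=foxtrot, R=echo=BASE -> take LEFT -> foxtrot
i=1: BASE=bravo L=golf R=alpha all differ -> CONFLICT
i=2: L=india R=india -> agree -> india

Answer: foxtrot
<<<<<<< LEFT
golf
=======
alpha
>>>>>>> RIGHT
india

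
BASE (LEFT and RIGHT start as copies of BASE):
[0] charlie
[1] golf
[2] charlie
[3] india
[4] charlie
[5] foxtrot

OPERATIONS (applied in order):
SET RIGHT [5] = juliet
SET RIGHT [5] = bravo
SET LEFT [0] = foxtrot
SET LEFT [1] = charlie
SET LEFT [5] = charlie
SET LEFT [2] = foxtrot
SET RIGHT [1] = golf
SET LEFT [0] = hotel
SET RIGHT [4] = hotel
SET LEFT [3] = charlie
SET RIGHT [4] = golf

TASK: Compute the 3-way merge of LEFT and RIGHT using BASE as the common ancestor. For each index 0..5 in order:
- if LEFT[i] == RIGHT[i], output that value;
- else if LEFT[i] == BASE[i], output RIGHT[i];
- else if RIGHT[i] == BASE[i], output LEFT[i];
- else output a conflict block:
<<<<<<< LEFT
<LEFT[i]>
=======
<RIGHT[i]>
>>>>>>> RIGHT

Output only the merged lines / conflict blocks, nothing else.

Final LEFT:  [hotel, charlie, foxtrot, charlie, charlie, charlie]
Final RIGHT: [charlie, golf, charlie, india, golf, bravo]
i=0: L=hotel, R=charlie=BASE -> take LEFT -> hotel
i=1: L=charlie, R=golf=BASE -> take LEFT -> charlie
i=2: L=foxtrot, R=charlie=BASE -> take LEFT -> foxtrot
i=3: L=charlie, R=india=BASE -> take LEFT -> charlie
i=4: L=charlie=BASE, R=golf -> take RIGHT -> golf
i=5: BASE=foxtrot L=charlie R=bravo all differ -> CONFLICT

Answer: hotel
charlie
foxtrot
charlie
golf
<<<<<<< LEFT
charlie
=======
bravo
>>>>>>> RIGHT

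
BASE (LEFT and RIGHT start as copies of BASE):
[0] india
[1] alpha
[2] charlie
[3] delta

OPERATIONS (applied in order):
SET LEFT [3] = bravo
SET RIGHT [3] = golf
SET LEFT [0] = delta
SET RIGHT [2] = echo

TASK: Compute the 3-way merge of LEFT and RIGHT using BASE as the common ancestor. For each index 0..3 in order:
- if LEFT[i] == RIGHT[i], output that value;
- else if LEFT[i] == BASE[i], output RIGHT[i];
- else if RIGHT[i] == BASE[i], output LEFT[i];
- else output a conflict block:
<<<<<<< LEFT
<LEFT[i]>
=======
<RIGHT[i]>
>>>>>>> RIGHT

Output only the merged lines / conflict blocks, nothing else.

Final LEFT:  [delta, alpha, charlie, bravo]
Final RIGHT: [india, alpha, echo, golf]
i=0: L=delta, R=india=BASE -> take LEFT -> delta
i=1: L=alpha R=alpha -> agree -> alpha
i=2: L=charlie=BASE, R=echo -> take RIGHT -> echo
i=3: BASE=delta L=bravo R=golf all differ -> CONFLICT

Answer: delta
alpha
echo
<<<<<<< LEFT
bravo
=======
golf
>>>>>>> RIGHT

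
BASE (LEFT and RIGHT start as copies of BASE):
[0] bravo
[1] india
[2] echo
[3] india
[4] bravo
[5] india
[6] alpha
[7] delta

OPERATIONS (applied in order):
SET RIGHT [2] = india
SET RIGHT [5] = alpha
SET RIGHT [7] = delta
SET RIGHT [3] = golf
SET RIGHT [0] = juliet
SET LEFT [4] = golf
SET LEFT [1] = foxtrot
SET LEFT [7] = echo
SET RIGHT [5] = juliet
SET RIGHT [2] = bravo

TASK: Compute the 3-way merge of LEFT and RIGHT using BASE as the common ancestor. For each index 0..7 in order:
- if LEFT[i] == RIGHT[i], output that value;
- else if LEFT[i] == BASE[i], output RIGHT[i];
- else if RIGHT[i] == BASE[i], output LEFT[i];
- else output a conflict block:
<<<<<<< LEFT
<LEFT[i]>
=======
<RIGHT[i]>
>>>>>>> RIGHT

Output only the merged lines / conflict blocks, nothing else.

Answer: juliet
foxtrot
bravo
golf
golf
juliet
alpha
echo

Derivation:
Final LEFT:  [bravo, foxtrot, echo, india, golf, india, alpha, echo]
Final RIGHT: [juliet, india, bravo, golf, bravo, juliet, alpha, delta]
i=0: L=bravo=BASE, R=juliet -> take RIGHT -> juliet
i=1: L=foxtrot, R=india=BASE -> take LEFT -> foxtrot
i=2: L=echo=BASE, R=bravo -> take RIGHT -> bravo
i=3: L=india=BASE, R=golf -> take RIGHT -> golf
i=4: L=golf, R=bravo=BASE -> take LEFT -> golf
i=5: L=india=BASE, R=juliet -> take RIGHT -> juliet
i=6: L=alpha R=alpha -> agree -> alpha
i=7: L=echo, R=delta=BASE -> take LEFT -> echo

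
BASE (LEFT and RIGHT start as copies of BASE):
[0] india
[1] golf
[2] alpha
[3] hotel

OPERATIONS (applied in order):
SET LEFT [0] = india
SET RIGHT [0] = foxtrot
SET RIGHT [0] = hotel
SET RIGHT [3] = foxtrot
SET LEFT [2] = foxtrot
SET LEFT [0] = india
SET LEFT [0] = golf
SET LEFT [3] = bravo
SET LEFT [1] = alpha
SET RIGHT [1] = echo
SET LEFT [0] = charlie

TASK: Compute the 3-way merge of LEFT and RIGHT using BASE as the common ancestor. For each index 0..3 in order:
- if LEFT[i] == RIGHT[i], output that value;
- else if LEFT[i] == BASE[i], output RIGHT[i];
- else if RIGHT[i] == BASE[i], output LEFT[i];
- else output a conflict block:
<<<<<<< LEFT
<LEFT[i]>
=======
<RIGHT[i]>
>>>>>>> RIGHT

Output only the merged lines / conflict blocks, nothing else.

Answer: <<<<<<< LEFT
charlie
=======
hotel
>>>>>>> RIGHT
<<<<<<< LEFT
alpha
=======
echo
>>>>>>> RIGHT
foxtrot
<<<<<<< LEFT
bravo
=======
foxtrot
>>>>>>> RIGHT

Derivation:
Final LEFT:  [charlie, alpha, foxtrot, bravo]
Final RIGHT: [hotel, echo, alpha, foxtrot]
i=0: BASE=india L=charlie R=hotel all differ -> CONFLICT
i=1: BASE=golf L=alpha R=echo all differ -> CONFLICT
i=2: L=foxtrot, R=alpha=BASE -> take LEFT -> foxtrot
i=3: BASE=hotel L=bravo R=foxtrot all differ -> CONFLICT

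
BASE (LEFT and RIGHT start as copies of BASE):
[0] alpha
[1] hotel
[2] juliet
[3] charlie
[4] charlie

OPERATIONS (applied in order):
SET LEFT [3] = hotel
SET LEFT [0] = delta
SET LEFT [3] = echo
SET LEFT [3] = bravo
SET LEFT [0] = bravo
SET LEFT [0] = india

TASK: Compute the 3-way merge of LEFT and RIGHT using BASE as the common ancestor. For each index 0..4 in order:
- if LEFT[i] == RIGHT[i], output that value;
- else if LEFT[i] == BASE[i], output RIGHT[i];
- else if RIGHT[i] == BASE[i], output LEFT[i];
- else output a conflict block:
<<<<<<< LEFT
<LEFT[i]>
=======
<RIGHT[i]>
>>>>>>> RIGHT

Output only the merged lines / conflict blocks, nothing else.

Final LEFT:  [india, hotel, juliet, bravo, charlie]
Final RIGHT: [alpha, hotel, juliet, charlie, charlie]
i=0: L=india, R=alpha=BASE -> take LEFT -> india
i=1: L=hotel R=hotel -> agree -> hotel
i=2: L=juliet R=juliet -> agree -> juliet
i=3: L=bravo, R=charlie=BASE -> take LEFT -> bravo
i=4: L=charlie R=charlie -> agree -> charlie

Answer: india
hotel
juliet
bravo
charlie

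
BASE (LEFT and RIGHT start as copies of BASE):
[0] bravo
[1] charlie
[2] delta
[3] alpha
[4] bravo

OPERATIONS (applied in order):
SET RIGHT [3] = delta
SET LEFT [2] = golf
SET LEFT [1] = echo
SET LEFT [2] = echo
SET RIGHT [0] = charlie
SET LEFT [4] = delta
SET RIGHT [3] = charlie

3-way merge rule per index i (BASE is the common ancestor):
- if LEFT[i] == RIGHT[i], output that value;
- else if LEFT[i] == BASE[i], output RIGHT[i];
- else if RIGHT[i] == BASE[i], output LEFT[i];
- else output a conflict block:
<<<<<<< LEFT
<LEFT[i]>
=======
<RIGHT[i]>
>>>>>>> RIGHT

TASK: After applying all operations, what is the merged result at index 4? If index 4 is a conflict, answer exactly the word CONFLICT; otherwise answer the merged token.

Answer: delta

Derivation:
Final LEFT:  [bravo, echo, echo, alpha, delta]
Final RIGHT: [charlie, charlie, delta, charlie, bravo]
i=0: L=bravo=BASE, R=charlie -> take RIGHT -> charlie
i=1: L=echo, R=charlie=BASE -> take LEFT -> echo
i=2: L=echo, R=delta=BASE -> take LEFT -> echo
i=3: L=alpha=BASE, R=charlie -> take RIGHT -> charlie
i=4: L=delta, R=bravo=BASE -> take LEFT -> delta
Index 4 -> delta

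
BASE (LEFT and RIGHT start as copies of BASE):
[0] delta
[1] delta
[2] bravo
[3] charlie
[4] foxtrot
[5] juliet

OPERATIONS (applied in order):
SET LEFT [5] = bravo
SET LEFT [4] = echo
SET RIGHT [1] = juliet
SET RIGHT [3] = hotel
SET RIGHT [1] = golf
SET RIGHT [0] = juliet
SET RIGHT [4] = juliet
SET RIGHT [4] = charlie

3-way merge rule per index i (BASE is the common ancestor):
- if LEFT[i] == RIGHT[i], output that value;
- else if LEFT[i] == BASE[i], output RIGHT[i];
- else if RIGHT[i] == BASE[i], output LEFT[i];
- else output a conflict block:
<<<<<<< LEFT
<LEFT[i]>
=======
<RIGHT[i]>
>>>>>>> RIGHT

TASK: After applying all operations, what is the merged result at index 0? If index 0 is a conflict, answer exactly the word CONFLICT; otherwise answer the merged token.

Answer: juliet

Derivation:
Final LEFT:  [delta, delta, bravo, charlie, echo, bravo]
Final RIGHT: [juliet, golf, bravo, hotel, charlie, juliet]
i=0: L=delta=BASE, R=juliet -> take RIGHT -> juliet
i=1: L=delta=BASE, R=golf -> take RIGHT -> golf
i=2: L=bravo R=bravo -> agree -> bravo
i=3: L=charlie=BASE, R=hotel -> take RIGHT -> hotel
i=4: BASE=foxtrot L=echo R=charlie all differ -> CONFLICT
i=5: L=bravo, R=juliet=BASE -> take LEFT -> bravo
Index 0 -> juliet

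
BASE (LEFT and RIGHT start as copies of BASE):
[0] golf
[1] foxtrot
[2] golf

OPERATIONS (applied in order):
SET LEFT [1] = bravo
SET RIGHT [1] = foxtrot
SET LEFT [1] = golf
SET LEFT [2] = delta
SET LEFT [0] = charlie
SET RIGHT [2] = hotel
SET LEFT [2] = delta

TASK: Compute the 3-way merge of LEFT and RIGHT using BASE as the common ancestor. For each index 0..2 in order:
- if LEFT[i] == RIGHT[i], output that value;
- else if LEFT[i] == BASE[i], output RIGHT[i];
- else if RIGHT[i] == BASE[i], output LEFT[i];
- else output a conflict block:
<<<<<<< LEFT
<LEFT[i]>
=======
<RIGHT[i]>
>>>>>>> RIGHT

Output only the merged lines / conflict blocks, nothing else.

Final LEFT:  [charlie, golf, delta]
Final RIGHT: [golf, foxtrot, hotel]
i=0: L=charlie, R=golf=BASE -> take LEFT -> charlie
i=1: L=golf, R=foxtrot=BASE -> take LEFT -> golf
i=2: BASE=golf L=delta R=hotel all differ -> CONFLICT

Answer: charlie
golf
<<<<<<< LEFT
delta
=======
hotel
>>>>>>> RIGHT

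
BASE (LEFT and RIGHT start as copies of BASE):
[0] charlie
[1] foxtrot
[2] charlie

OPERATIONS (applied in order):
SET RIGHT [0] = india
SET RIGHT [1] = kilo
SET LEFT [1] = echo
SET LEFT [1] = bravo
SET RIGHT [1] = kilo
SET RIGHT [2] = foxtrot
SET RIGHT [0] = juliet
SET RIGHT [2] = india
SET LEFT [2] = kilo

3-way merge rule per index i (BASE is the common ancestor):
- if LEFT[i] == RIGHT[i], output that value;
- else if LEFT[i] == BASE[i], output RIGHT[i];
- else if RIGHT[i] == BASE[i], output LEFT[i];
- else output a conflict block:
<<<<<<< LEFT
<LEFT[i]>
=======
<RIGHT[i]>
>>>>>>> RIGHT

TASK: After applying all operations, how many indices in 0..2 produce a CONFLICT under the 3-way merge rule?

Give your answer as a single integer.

Final LEFT:  [charlie, bravo, kilo]
Final RIGHT: [juliet, kilo, india]
i=0: L=charlie=BASE, R=juliet -> take RIGHT -> juliet
i=1: BASE=foxtrot L=bravo R=kilo all differ -> CONFLICT
i=2: BASE=charlie L=kilo R=india all differ -> CONFLICT
Conflict count: 2

Answer: 2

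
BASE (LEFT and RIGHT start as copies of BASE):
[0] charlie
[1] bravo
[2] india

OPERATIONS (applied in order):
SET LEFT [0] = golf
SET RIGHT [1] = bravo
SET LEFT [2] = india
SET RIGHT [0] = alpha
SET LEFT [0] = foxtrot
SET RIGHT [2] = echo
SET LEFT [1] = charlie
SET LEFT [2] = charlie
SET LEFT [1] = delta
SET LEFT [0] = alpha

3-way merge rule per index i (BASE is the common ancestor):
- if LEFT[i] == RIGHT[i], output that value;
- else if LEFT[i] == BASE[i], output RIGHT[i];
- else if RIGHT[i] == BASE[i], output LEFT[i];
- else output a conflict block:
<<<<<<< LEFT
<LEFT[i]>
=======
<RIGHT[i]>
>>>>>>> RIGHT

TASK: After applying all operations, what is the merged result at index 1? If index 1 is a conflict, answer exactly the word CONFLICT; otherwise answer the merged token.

Final LEFT:  [alpha, delta, charlie]
Final RIGHT: [alpha, bravo, echo]
i=0: L=alpha R=alpha -> agree -> alpha
i=1: L=delta, R=bravo=BASE -> take LEFT -> delta
i=2: BASE=india L=charlie R=echo all differ -> CONFLICT
Index 1 -> delta

Answer: delta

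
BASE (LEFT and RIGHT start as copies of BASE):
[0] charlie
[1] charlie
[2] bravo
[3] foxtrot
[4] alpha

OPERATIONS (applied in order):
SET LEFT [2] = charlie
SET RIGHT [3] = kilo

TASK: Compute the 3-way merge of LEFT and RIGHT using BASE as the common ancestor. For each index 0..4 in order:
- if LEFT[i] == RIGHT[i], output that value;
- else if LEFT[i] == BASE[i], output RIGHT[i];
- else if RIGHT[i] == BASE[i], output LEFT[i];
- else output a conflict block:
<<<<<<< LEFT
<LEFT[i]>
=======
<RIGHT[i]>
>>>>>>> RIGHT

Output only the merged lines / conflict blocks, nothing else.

Answer: charlie
charlie
charlie
kilo
alpha

Derivation:
Final LEFT:  [charlie, charlie, charlie, foxtrot, alpha]
Final RIGHT: [charlie, charlie, bravo, kilo, alpha]
i=0: L=charlie R=charlie -> agree -> charlie
i=1: L=charlie R=charlie -> agree -> charlie
i=2: L=charlie, R=bravo=BASE -> take LEFT -> charlie
i=3: L=foxtrot=BASE, R=kilo -> take RIGHT -> kilo
i=4: L=alpha R=alpha -> agree -> alpha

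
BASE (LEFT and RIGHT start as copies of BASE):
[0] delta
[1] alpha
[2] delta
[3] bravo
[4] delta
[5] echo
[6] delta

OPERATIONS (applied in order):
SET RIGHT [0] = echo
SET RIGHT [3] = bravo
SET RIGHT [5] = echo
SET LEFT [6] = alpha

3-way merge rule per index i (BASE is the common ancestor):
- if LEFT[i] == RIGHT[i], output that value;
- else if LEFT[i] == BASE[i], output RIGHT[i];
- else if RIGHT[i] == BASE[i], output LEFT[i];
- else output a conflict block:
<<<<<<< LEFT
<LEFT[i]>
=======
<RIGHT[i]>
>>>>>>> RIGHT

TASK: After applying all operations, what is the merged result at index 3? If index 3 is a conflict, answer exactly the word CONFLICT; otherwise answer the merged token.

Final LEFT:  [delta, alpha, delta, bravo, delta, echo, alpha]
Final RIGHT: [echo, alpha, delta, bravo, delta, echo, delta]
i=0: L=delta=BASE, R=echo -> take RIGHT -> echo
i=1: L=alpha R=alpha -> agree -> alpha
i=2: L=delta R=delta -> agree -> delta
i=3: L=bravo R=bravo -> agree -> bravo
i=4: L=delta R=delta -> agree -> delta
i=5: L=echo R=echo -> agree -> echo
i=6: L=alpha, R=delta=BASE -> take LEFT -> alpha
Index 3 -> bravo

Answer: bravo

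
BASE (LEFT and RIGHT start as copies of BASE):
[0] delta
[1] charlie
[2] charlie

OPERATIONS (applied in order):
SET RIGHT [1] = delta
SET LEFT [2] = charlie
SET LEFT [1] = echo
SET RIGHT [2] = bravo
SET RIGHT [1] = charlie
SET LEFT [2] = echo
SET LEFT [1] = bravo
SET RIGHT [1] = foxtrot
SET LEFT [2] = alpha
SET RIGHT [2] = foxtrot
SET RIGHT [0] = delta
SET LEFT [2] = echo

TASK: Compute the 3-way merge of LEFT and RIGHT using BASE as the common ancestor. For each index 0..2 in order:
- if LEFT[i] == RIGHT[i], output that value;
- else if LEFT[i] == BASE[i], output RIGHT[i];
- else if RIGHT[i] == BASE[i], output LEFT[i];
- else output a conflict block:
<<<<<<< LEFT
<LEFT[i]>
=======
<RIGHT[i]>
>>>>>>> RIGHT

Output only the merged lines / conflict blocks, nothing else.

Answer: delta
<<<<<<< LEFT
bravo
=======
foxtrot
>>>>>>> RIGHT
<<<<<<< LEFT
echo
=======
foxtrot
>>>>>>> RIGHT

Derivation:
Final LEFT:  [delta, bravo, echo]
Final RIGHT: [delta, foxtrot, foxtrot]
i=0: L=delta R=delta -> agree -> delta
i=1: BASE=charlie L=bravo R=foxtrot all differ -> CONFLICT
i=2: BASE=charlie L=echo R=foxtrot all differ -> CONFLICT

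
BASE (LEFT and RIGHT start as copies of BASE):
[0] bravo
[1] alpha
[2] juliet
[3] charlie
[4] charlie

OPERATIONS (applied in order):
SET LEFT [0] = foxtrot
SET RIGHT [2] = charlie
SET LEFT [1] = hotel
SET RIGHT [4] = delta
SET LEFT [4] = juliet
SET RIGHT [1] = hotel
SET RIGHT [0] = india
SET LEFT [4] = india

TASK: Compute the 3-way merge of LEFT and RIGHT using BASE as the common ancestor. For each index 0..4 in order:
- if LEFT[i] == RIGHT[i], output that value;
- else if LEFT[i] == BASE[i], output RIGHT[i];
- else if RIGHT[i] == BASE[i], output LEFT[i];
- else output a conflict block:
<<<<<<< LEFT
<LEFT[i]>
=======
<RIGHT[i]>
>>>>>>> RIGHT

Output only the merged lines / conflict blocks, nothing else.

Answer: <<<<<<< LEFT
foxtrot
=======
india
>>>>>>> RIGHT
hotel
charlie
charlie
<<<<<<< LEFT
india
=======
delta
>>>>>>> RIGHT

Derivation:
Final LEFT:  [foxtrot, hotel, juliet, charlie, india]
Final RIGHT: [india, hotel, charlie, charlie, delta]
i=0: BASE=bravo L=foxtrot R=india all differ -> CONFLICT
i=1: L=hotel R=hotel -> agree -> hotel
i=2: L=juliet=BASE, R=charlie -> take RIGHT -> charlie
i=3: L=charlie R=charlie -> agree -> charlie
i=4: BASE=charlie L=india R=delta all differ -> CONFLICT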